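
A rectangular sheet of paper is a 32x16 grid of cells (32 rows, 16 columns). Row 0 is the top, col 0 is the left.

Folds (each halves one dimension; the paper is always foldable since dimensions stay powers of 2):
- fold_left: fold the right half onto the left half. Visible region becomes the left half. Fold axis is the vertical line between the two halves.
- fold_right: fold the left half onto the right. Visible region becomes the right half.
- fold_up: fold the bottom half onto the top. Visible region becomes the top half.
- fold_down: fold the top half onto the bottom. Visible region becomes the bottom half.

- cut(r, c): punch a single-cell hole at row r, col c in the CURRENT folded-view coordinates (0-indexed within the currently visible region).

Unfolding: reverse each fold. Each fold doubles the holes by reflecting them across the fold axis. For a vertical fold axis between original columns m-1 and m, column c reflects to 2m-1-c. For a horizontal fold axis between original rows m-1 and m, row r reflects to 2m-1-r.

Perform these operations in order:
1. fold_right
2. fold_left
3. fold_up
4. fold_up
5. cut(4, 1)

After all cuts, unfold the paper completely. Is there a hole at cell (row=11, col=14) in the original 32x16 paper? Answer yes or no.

Op 1 fold_right: fold axis v@8; visible region now rows[0,32) x cols[8,16) = 32x8
Op 2 fold_left: fold axis v@12; visible region now rows[0,32) x cols[8,12) = 32x4
Op 3 fold_up: fold axis h@16; visible region now rows[0,16) x cols[8,12) = 16x4
Op 4 fold_up: fold axis h@8; visible region now rows[0,8) x cols[8,12) = 8x4
Op 5 cut(4, 1): punch at orig (4,9); cuts so far [(4, 9)]; region rows[0,8) x cols[8,12) = 8x4
Unfold 1 (reflect across h@8): 2 holes -> [(4, 9), (11, 9)]
Unfold 2 (reflect across h@16): 4 holes -> [(4, 9), (11, 9), (20, 9), (27, 9)]
Unfold 3 (reflect across v@12): 8 holes -> [(4, 9), (4, 14), (11, 9), (11, 14), (20, 9), (20, 14), (27, 9), (27, 14)]
Unfold 4 (reflect across v@8): 16 holes -> [(4, 1), (4, 6), (4, 9), (4, 14), (11, 1), (11, 6), (11, 9), (11, 14), (20, 1), (20, 6), (20, 9), (20, 14), (27, 1), (27, 6), (27, 9), (27, 14)]
Holes: [(4, 1), (4, 6), (4, 9), (4, 14), (11, 1), (11, 6), (11, 9), (11, 14), (20, 1), (20, 6), (20, 9), (20, 14), (27, 1), (27, 6), (27, 9), (27, 14)]

Answer: yes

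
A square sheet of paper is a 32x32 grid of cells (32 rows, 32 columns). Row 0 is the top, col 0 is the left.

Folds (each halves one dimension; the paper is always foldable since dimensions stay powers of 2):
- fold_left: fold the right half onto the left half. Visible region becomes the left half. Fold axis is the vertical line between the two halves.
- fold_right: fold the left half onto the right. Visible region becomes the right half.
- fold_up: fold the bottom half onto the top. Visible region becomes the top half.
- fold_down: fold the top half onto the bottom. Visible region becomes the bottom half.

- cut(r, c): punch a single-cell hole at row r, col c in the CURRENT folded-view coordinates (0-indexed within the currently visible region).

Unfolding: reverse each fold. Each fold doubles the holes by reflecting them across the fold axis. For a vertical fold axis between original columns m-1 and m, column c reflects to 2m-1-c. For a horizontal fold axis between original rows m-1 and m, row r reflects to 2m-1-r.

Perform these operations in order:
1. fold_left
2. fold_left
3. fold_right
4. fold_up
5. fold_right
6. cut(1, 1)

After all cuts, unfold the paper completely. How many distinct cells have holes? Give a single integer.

Op 1 fold_left: fold axis v@16; visible region now rows[0,32) x cols[0,16) = 32x16
Op 2 fold_left: fold axis v@8; visible region now rows[0,32) x cols[0,8) = 32x8
Op 3 fold_right: fold axis v@4; visible region now rows[0,32) x cols[4,8) = 32x4
Op 4 fold_up: fold axis h@16; visible region now rows[0,16) x cols[4,8) = 16x4
Op 5 fold_right: fold axis v@6; visible region now rows[0,16) x cols[6,8) = 16x2
Op 6 cut(1, 1): punch at orig (1,7); cuts so far [(1, 7)]; region rows[0,16) x cols[6,8) = 16x2
Unfold 1 (reflect across v@6): 2 holes -> [(1, 4), (1, 7)]
Unfold 2 (reflect across h@16): 4 holes -> [(1, 4), (1, 7), (30, 4), (30, 7)]
Unfold 3 (reflect across v@4): 8 holes -> [(1, 0), (1, 3), (1, 4), (1, 7), (30, 0), (30, 3), (30, 4), (30, 7)]
Unfold 4 (reflect across v@8): 16 holes -> [(1, 0), (1, 3), (1, 4), (1, 7), (1, 8), (1, 11), (1, 12), (1, 15), (30, 0), (30, 3), (30, 4), (30, 7), (30, 8), (30, 11), (30, 12), (30, 15)]
Unfold 5 (reflect across v@16): 32 holes -> [(1, 0), (1, 3), (1, 4), (1, 7), (1, 8), (1, 11), (1, 12), (1, 15), (1, 16), (1, 19), (1, 20), (1, 23), (1, 24), (1, 27), (1, 28), (1, 31), (30, 0), (30, 3), (30, 4), (30, 7), (30, 8), (30, 11), (30, 12), (30, 15), (30, 16), (30, 19), (30, 20), (30, 23), (30, 24), (30, 27), (30, 28), (30, 31)]

Answer: 32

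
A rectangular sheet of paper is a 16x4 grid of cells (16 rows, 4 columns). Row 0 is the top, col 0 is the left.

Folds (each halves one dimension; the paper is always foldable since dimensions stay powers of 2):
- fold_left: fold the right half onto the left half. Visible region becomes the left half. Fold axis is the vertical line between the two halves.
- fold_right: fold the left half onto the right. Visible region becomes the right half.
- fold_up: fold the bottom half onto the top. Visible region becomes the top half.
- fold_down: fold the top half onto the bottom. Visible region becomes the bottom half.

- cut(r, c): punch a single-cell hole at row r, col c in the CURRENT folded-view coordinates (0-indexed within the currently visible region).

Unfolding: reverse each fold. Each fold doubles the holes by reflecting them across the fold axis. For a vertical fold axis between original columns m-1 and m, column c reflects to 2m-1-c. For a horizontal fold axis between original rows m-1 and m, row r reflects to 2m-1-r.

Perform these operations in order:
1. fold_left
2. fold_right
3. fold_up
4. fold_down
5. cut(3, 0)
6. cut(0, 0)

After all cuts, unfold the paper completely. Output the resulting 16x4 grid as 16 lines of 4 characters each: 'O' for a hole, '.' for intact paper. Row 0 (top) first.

Op 1 fold_left: fold axis v@2; visible region now rows[0,16) x cols[0,2) = 16x2
Op 2 fold_right: fold axis v@1; visible region now rows[0,16) x cols[1,2) = 16x1
Op 3 fold_up: fold axis h@8; visible region now rows[0,8) x cols[1,2) = 8x1
Op 4 fold_down: fold axis h@4; visible region now rows[4,8) x cols[1,2) = 4x1
Op 5 cut(3, 0): punch at orig (7,1); cuts so far [(7, 1)]; region rows[4,8) x cols[1,2) = 4x1
Op 6 cut(0, 0): punch at orig (4,1); cuts so far [(4, 1), (7, 1)]; region rows[4,8) x cols[1,2) = 4x1
Unfold 1 (reflect across h@4): 4 holes -> [(0, 1), (3, 1), (4, 1), (7, 1)]
Unfold 2 (reflect across h@8): 8 holes -> [(0, 1), (3, 1), (4, 1), (7, 1), (8, 1), (11, 1), (12, 1), (15, 1)]
Unfold 3 (reflect across v@1): 16 holes -> [(0, 0), (0, 1), (3, 0), (3, 1), (4, 0), (4, 1), (7, 0), (7, 1), (8, 0), (8, 1), (11, 0), (11, 1), (12, 0), (12, 1), (15, 0), (15, 1)]
Unfold 4 (reflect across v@2): 32 holes -> [(0, 0), (0, 1), (0, 2), (0, 3), (3, 0), (3, 1), (3, 2), (3, 3), (4, 0), (4, 1), (4, 2), (4, 3), (7, 0), (7, 1), (7, 2), (7, 3), (8, 0), (8, 1), (8, 2), (8, 3), (11, 0), (11, 1), (11, 2), (11, 3), (12, 0), (12, 1), (12, 2), (12, 3), (15, 0), (15, 1), (15, 2), (15, 3)]

Answer: OOOO
....
....
OOOO
OOOO
....
....
OOOO
OOOO
....
....
OOOO
OOOO
....
....
OOOO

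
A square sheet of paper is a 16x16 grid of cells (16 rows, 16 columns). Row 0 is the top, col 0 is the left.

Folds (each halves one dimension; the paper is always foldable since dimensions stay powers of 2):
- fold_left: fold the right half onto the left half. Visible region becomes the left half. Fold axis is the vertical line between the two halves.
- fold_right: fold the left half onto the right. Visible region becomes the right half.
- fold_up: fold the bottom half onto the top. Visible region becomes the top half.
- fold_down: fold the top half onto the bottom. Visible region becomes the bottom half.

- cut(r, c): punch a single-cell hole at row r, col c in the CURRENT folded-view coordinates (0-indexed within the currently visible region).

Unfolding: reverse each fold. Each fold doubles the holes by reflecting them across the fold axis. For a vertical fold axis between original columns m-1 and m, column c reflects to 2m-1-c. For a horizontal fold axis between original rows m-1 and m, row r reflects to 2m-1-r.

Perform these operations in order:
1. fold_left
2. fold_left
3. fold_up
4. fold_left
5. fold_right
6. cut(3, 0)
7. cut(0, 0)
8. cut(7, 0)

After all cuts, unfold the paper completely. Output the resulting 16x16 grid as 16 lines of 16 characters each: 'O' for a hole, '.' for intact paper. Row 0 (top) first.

Answer: OOOOOOOOOOOOOOOO
................
................
OOOOOOOOOOOOOOOO
................
................
................
OOOOOOOOOOOOOOOO
OOOOOOOOOOOOOOOO
................
................
................
OOOOOOOOOOOOOOOO
................
................
OOOOOOOOOOOOOOOO

Derivation:
Op 1 fold_left: fold axis v@8; visible region now rows[0,16) x cols[0,8) = 16x8
Op 2 fold_left: fold axis v@4; visible region now rows[0,16) x cols[0,4) = 16x4
Op 3 fold_up: fold axis h@8; visible region now rows[0,8) x cols[0,4) = 8x4
Op 4 fold_left: fold axis v@2; visible region now rows[0,8) x cols[0,2) = 8x2
Op 5 fold_right: fold axis v@1; visible region now rows[0,8) x cols[1,2) = 8x1
Op 6 cut(3, 0): punch at orig (3,1); cuts so far [(3, 1)]; region rows[0,8) x cols[1,2) = 8x1
Op 7 cut(0, 0): punch at orig (0,1); cuts so far [(0, 1), (3, 1)]; region rows[0,8) x cols[1,2) = 8x1
Op 8 cut(7, 0): punch at orig (7,1); cuts so far [(0, 1), (3, 1), (7, 1)]; region rows[0,8) x cols[1,2) = 8x1
Unfold 1 (reflect across v@1): 6 holes -> [(0, 0), (0, 1), (3, 0), (3, 1), (7, 0), (7, 1)]
Unfold 2 (reflect across v@2): 12 holes -> [(0, 0), (0, 1), (0, 2), (0, 3), (3, 0), (3, 1), (3, 2), (3, 3), (7, 0), (7, 1), (7, 2), (7, 3)]
Unfold 3 (reflect across h@8): 24 holes -> [(0, 0), (0, 1), (0, 2), (0, 3), (3, 0), (3, 1), (3, 2), (3, 3), (7, 0), (7, 1), (7, 2), (7, 3), (8, 0), (8, 1), (8, 2), (8, 3), (12, 0), (12, 1), (12, 2), (12, 3), (15, 0), (15, 1), (15, 2), (15, 3)]
Unfold 4 (reflect across v@4): 48 holes -> [(0, 0), (0, 1), (0, 2), (0, 3), (0, 4), (0, 5), (0, 6), (0, 7), (3, 0), (3, 1), (3, 2), (3, 3), (3, 4), (3, 5), (3, 6), (3, 7), (7, 0), (7, 1), (7, 2), (7, 3), (7, 4), (7, 5), (7, 6), (7, 7), (8, 0), (8, 1), (8, 2), (8, 3), (8, 4), (8, 5), (8, 6), (8, 7), (12, 0), (12, 1), (12, 2), (12, 3), (12, 4), (12, 5), (12, 6), (12, 7), (15, 0), (15, 1), (15, 2), (15, 3), (15, 4), (15, 5), (15, 6), (15, 7)]
Unfold 5 (reflect across v@8): 96 holes -> [(0, 0), (0, 1), (0, 2), (0, 3), (0, 4), (0, 5), (0, 6), (0, 7), (0, 8), (0, 9), (0, 10), (0, 11), (0, 12), (0, 13), (0, 14), (0, 15), (3, 0), (3, 1), (3, 2), (3, 3), (3, 4), (3, 5), (3, 6), (3, 7), (3, 8), (3, 9), (3, 10), (3, 11), (3, 12), (3, 13), (3, 14), (3, 15), (7, 0), (7, 1), (7, 2), (7, 3), (7, 4), (7, 5), (7, 6), (7, 7), (7, 8), (7, 9), (7, 10), (7, 11), (7, 12), (7, 13), (7, 14), (7, 15), (8, 0), (8, 1), (8, 2), (8, 3), (8, 4), (8, 5), (8, 6), (8, 7), (8, 8), (8, 9), (8, 10), (8, 11), (8, 12), (8, 13), (8, 14), (8, 15), (12, 0), (12, 1), (12, 2), (12, 3), (12, 4), (12, 5), (12, 6), (12, 7), (12, 8), (12, 9), (12, 10), (12, 11), (12, 12), (12, 13), (12, 14), (12, 15), (15, 0), (15, 1), (15, 2), (15, 3), (15, 4), (15, 5), (15, 6), (15, 7), (15, 8), (15, 9), (15, 10), (15, 11), (15, 12), (15, 13), (15, 14), (15, 15)]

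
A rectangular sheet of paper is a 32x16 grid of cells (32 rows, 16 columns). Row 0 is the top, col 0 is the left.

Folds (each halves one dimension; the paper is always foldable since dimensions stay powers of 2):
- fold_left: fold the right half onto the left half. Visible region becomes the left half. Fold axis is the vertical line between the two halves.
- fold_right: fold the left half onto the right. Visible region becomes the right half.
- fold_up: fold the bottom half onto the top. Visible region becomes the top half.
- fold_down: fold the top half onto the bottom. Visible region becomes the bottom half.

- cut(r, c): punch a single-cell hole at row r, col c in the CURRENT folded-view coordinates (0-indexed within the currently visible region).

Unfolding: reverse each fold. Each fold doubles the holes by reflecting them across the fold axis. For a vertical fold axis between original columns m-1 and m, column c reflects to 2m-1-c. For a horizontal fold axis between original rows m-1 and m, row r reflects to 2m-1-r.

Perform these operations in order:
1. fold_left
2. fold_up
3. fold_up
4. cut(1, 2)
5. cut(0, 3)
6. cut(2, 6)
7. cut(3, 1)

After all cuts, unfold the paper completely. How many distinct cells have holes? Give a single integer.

Op 1 fold_left: fold axis v@8; visible region now rows[0,32) x cols[0,8) = 32x8
Op 2 fold_up: fold axis h@16; visible region now rows[0,16) x cols[0,8) = 16x8
Op 3 fold_up: fold axis h@8; visible region now rows[0,8) x cols[0,8) = 8x8
Op 4 cut(1, 2): punch at orig (1,2); cuts so far [(1, 2)]; region rows[0,8) x cols[0,8) = 8x8
Op 5 cut(0, 3): punch at orig (0,3); cuts so far [(0, 3), (1, 2)]; region rows[0,8) x cols[0,8) = 8x8
Op 6 cut(2, 6): punch at orig (2,6); cuts so far [(0, 3), (1, 2), (2, 6)]; region rows[0,8) x cols[0,8) = 8x8
Op 7 cut(3, 1): punch at orig (3,1); cuts so far [(0, 3), (1, 2), (2, 6), (3, 1)]; region rows[0,8) x cols[0,8) = 8x8
Unfold 1 (reflect across h@8): 8 holes -> [(0, 3), (1, 2), (2, 6), (3, 1), (12, 1), (13, 6), (14, 2), (15, 3)]
Unfold 2 (reflect across h@16): 16 holes -> [(0, 3), (1, 2), (2, 6), (3, 1), (12, 1), (13, 6), (14, 2), (15, 3), (16, 3), (17, 2), (18, 6), (19, 1), (28, 1), (29, 6), (30, 2), (31, 3)]
Unfold 3 (reflect across v@8): 32 holes -> [(0, 3), (0, 12), (1, 2), (1, 13), (2, 6), (2, 9), (3, 1), (3, 14), (12, 1), (12, 14), (13, 6), (13, 9), (14, 2), (14, 13), (15, 3), (15, 12), (16, 3), (16, 12), (17, 2), (17, 13), (18, 6), (18, 9), (19, 1), (19, 14), (28, 1), (28, 14), (29, 6), (29, 9), (30, 2), (30, 13), (31, 3), (31, 12)]

Answer: 32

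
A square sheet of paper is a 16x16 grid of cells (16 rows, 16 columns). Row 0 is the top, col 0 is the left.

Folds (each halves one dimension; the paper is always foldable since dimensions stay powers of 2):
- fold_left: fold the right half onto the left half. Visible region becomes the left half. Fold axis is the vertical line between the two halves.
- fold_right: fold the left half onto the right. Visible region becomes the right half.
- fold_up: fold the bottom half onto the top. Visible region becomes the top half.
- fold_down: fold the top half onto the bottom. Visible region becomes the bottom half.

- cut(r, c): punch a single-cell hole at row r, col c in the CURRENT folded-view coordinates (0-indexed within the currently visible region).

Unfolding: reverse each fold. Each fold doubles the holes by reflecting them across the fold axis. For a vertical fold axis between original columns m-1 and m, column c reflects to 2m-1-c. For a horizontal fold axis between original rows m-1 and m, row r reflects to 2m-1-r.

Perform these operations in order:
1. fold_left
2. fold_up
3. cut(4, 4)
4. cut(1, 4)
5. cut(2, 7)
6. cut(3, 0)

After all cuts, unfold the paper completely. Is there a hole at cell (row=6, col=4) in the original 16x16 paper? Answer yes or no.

Op 1 fold_left: fold axis v@8; visible region now rows[0,16) x cols[0,8) = 16x8
Op 2 fold_up: fold axis h@8; visible region now rows[0,8) x cols[0,8) = 8x8
Op 3 cut(4, 4): punch at orig (4,4); cuts so far [(4, 4)]; region rows[0,8) x cols[0,8) = 8x8
Op 4 cut(1, 4): punch at orig (1,4); cuts so far [(1, 4), (4, 4)]; region rows[0,8) x cols[0,8) = 8x8
Op 5 cut(2, 7): punch at orig (2,7); cuts so far [(1, 4), (2, 7), (4, 4)]; region rows[0,8) x cols[0,8) = 8x8
Op 6 cut(3, 0): punch at orig (3,0); cuts so far [(1, 4), (2, 7), (3, 0), (4, 4)]; region rows[0,8) x cols[0,8) = 8x8
Unfold 1 (reflect across h@8): 8 holes -> [(1, 4), (2, 7), (3, 0), (4, 4), (11, 4), (12, 0), (13, 7), (14, 4)]
Unfold 2 (reflect across v@8): 16 holes -> [(1, 4), (1, 11), (2, 7), (2, 8), (3, 0), (3, 15), (4, 4), (4, 11), (11, 4), (11, 11), (12, 0), (12, 15), (13, 7), (13, 8), (14, 4), (14, 11)]
Holes: [(1, 4), (1, 11), (2, 7), (2, 8), (3, 0), (3, 15), (4, 4), (4, 11), (11, 4), (11, 11), (12, 0), (12, 15), (13, 7), (13, 8), (14, 4), (14, 11)]

Answer: no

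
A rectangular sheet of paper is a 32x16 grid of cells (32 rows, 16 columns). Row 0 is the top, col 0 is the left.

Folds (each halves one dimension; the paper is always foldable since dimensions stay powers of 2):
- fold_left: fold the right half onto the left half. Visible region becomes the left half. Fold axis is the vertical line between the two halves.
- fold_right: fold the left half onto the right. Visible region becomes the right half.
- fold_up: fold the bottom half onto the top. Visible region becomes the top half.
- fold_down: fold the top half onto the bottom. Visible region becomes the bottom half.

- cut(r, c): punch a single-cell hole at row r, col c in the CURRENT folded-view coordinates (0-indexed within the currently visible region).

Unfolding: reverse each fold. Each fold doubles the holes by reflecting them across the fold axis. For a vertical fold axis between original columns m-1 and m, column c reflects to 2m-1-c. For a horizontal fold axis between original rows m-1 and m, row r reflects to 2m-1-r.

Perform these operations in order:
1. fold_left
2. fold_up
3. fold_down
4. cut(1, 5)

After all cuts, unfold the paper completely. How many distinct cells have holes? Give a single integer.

Answer: 8

Derivation:
Op 1 fold_left: fold axis v@8; visible region now rows[0,32) x cols[0,8) = 32x8
Op 2 fold_up: fold axis h@16; visible region now rows[0,16) x cols[0,8) = 16x8
Op 3 fold_down: fold axis h@8; visible region now rows[8,16) x cols[0,8) = 8x8
Op 4 cut(1, 5): punch at orig (9,5); cuts so far [(9, 5)]; region rows[8,16) x cols[0,8) = 8x8
Unfold 1 (reflect across h@8): 2 holes -> [(6, 5), (9, 5)]
Unfold 2 (reflect across h@16): 4 holes -> [(6, 5), (9, 5), (22, 5), (25, 5)]
Unfold 3 (reflect across v@8): 8 holes -> [(6, 5), (6, 10), (9, 5), (9, 10), (22, 5), (22, 10), (25, 5), (25, 10)]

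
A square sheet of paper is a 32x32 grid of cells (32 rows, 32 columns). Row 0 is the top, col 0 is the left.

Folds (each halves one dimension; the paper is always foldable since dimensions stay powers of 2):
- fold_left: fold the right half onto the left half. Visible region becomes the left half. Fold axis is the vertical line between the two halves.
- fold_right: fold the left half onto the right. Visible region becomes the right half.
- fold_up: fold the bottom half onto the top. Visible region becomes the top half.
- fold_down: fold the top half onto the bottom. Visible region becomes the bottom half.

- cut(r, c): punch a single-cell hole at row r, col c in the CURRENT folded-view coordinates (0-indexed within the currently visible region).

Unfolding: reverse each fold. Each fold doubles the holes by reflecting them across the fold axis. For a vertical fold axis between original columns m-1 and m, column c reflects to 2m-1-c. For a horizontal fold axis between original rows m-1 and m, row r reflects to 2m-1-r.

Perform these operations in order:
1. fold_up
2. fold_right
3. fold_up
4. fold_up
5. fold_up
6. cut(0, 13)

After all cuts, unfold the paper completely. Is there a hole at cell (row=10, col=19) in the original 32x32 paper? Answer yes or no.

Answer: no

Derivation:
Op 1 fold_up: fold axis h@16; visible region now rows[0,16) x cols[0,32) = 16x32
Op 2 fold_right: fold axis v@16; visible region now rows[0,16) x cols[16,32) = 16x16
Op 3 fold_up: fold axis h@8; visible region now rows[0,8) x cols[16,32) = 8x16
Op 4 fold_up: fold axis h@4; visible region now rows[0,4) x cols[16,32) = 4x16
Op 5 fold_up: fold axis h@2; visible region now rows[0,2) x cols[16,32) = 2x16
Op 6 cut(0, 13): punch at orig (0,29); cuts so far [(0, 29)]; region rows[0,2) x cols[16,32) = 2x16
Unfold 1 (reflect across h@2): 2 holes -> [(0, 29), (3, 29)]
Unfold 2 (reflect across h@4): 4 holes -> [(0, 29), (3, 29), (4, 29), (7, 29)]
Unfold 3 (reflect across h@8): 8 holes -> [(0, 29), (3, 29), (4, 29), (7, 29), (8, 29), (11, 29), (12, 29), (15, 29)]
Unfold 4 (reflect across v@16): 16 holes -> [(0, 2), (0, 29), (3, 2), (3, 29), (4, 2), (4, 29), (7, 2), (7, 29), (8, 2), (8, 29), (11, 2), (11, 29), (12, 2), (12, 29), (15, 2), (15, 29)]
Unfold 5 (reflect across h@16): 32 holes -> [(0, 2), (0, 29), (3, 2), (3, 29), (4, 2), (4, 29), (7, 2), (7, 29), (8, 2), (8, 29), (11, 2), (11, 29), (12, 2), (12, 29), (15, 2), (15, 29), (16, 2), (16, 29), (19, 2), (19, 29), (20, 2), (20, 29), (23, 2), (23, 29), (24, 2), (24, 29), (27, 2), (27, 29), (28, 2), (28, 29), (31, 2), (31, 29)]
Holes: [(0, 2), (0, 29), (3, 2), (3, 29), (4, 2), (4, 29), (7, 2), (7, 29), (8, 2), (8, 29), (11, 2), (11, 29), (12, 2), (12, 29), (15, 2), (15, 29), (16, 2), (16, 29), (19, 2), (19, 29), (20, 2), (20, 29), (23, 2), (23, 29), (24, 2), (24, 29), (27, 2), (27, 29), (28, 2), (28, 29), (31, 2), (31, 29)]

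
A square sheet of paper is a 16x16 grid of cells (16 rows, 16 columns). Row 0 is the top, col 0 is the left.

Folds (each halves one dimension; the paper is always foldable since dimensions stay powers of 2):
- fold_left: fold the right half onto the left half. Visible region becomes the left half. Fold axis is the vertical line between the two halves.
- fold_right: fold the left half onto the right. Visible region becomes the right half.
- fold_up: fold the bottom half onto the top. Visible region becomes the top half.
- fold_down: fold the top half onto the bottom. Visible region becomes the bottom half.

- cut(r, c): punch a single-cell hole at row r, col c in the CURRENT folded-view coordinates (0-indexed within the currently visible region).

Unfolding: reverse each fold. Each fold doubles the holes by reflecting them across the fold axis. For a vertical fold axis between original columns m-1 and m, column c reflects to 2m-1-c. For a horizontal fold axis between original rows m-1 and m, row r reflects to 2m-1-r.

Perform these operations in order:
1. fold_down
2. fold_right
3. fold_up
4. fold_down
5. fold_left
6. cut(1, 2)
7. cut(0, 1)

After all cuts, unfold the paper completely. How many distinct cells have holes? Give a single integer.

Op 1 fold_down: fold axis h@8; visible region now rows[8,16) x cols[0,16) = 8x16
Op 2 fold_right: fold axis v@8; visible region now rows[8,16) x cols[8,16) = 8x8
Op 3 fold_up: fold axis h@12; visible region now rows[8,12) x cols[8,16) = 4x8
Op 4 fold_down: fold axis h@10; visible region now rows[10,12) x cols[8,16) = 2x8
Op 5 fold_left: fold axis v@12; visible region now rows[10,12) x cols[8,12) = 2x4
Op 6 cut(1, 2): punch at orig (11,10); cuts so far [(11, 10)]; region rows[10,12) x cols[8,12) = 2x4
Op 7 cut(0, 1): punch at orig (10,9); cuts so far [(10, 9), (11, 10)]; region rows[10,12) x cols[8,12) = 2x4
Unfold 1 (reflect across v@12): 4 holes -> [(10, 9), (10, 14), (11, 10), (11, 13)]
Unfold 2 (reflect across h@10): 8 holes -> [(8, 10), (8, 13), (9, 9), (9, 14), (10, 9), (10, 14), (11, 10), (11, 13)]
Unfold 3 (reflect across h@12): 16 holes -> [(8, 10), (8, 13), (9, 9), (9, 14), (10, 9), (10, 14), (11, 10), (11, 13), (12, 10), (12, 13), (13, 9), (13, 14), (14, 9), (14, 14), (15, 10), (15, 13)]
Unfold 4 (reflect across v@8): 32 holes -> [(8, 2), (8, 5), (8, 10), (8, 13), (9, 1), (9, 6), (9, 9), (9, 14), (10, 1), (10, 6), (10, 9), (10, 14), (11, 2), (11, 5), (11, 10), (11, 13), (12, 2), (12, 5), (12, 10), (12, 13), (13, 1), (13, 6), (13, 9), (13, 14), (14, 1), (14, 6), (14, 9), (14, 14), (15, 2), (15, 5), (15, 10), (15, 13)]
Unfold 5 (reflect across h@8): 64 holes -> [(0, 2), (0, 5), (0, 10), (0, 13), (1, 1), (1, 6), (1, 9), (1, 14), (2, 1), (2, 6), (2, 9), (2, 14), (3, 2), (3, 5), (3, 10), (3, 13), (4, 2), (4, 5), (4, 10), (4, 13), (5, 1), (5, 6), (5, 9), (5, 14), (6, 1), (6, 6), (6, 9), (6, 14), (7, 2), (7, 5), (7, 10), (7, 13), (8, 2), (8, 5), (8, 10), (8, 13), (9, 1), (9, 6), (9, 9), (9, 14), (10, 1), (10, 6), (10, 9), (10, 14), (11, 2), (11, 5), (11, 10), (11, 13), (12, 2), (12, 5), (12, 10), (12, 13), (13, 1), (13, 6), (13, 9), (13, 14), (14, 1), (14, 6), (14, 9), (14, 14), (15, 2), (15, 5), (15, 10), (15, 13)]

Answer: 64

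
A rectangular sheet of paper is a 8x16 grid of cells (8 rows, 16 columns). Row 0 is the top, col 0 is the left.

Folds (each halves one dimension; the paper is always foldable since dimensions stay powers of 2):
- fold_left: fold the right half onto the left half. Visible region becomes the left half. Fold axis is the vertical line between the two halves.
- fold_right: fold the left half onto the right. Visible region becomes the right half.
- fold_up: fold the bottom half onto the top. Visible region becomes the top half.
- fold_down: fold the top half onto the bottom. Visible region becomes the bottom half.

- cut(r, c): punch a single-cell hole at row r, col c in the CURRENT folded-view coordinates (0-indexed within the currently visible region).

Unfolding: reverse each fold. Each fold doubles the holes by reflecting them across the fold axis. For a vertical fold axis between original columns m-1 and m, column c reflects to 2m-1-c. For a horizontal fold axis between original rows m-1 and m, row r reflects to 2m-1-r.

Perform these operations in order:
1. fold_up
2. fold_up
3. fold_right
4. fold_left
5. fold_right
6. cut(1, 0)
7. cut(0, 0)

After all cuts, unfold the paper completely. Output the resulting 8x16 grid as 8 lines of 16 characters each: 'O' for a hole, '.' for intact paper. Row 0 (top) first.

Answer: .OO..OO..OO..OO.
.OO..OO..OO..OO.
.OO..OO..OO..OO.
.OO..OO..OO..OO.
.OO..OO..OO..OO.
.OO..OO..OO..OO.
.OO..OO..OO..OO.
.OO..OO..OO..OO.

Derivation:
Op 1 fold_up: fold axis h@4; visible region now rows[0,4) x cols[0,16) = 4x16
Op 2 fold_up: fold axis h@2; visible region now rows[0,2) x cols[0,16) = 2x16
Op 3 fold_right: fold axis v@8; visible region now rows[0,2) x cols[8,16) = 2x8
Op 4 fold_left: fold axis v@12; visible region now rows[0,2) x cols[8,12) = 2x4
Op 5 fold_right: fold axis v@10; visible region now rows[0,2) x cols[10,12) = 2x2
Op 6 cut(1, 0): punch at orig (1,10); cuts so far [(1, 10)]; region rows[0,2) x cols[10,12) = 2x2
Op 7 cut(0, 0): punch at orig (0,10); cuts so far [(0, 10), (1, 10)]; region rows[0,2) x cols[10,12) = 2x2
Unfold 1 (reflect across v@10): 4 holes -> [(0, 9), (0, 10), (1, 9), (1, 10)]
Unfold 2 (reflect across v@12): 8 holes -> [(0, 9), (0, 10), (0, 13), (0, 14), (1, 9), (1, 10), (1, 13), (1, 14)]
Unfold 3 (reflect across v@8): 16 holes -> [(0, 1), (0, 2), (0, 5), (0, 6), (0, 9), (0, 10), (0, 13), (0, 14), (1, 1), (1, 2), (1, 5), (1, 6), (1, 9), (1, 10), (1, 13), (1, 14)]
Unfold 4 (reflect across h@2): 32 holes -> [(0, 1), (0, 2), (0, 5), (0, 6), (0, 9), (0, 10), (0, 13), (0, 14), (1, 1), (1, 2), (1, 5), (1, 6), (1, 9), (1, 10), (1, 13), (1, 14), (2, 1), (2, 2), (2, 5), (2, 6), (2, 9), (2, 10), (2, 13), (2, 14), (3, 1), (3, 2), (3, 5), (3, 6), (3, 9), (3, 10), (3, 13), (3, 14)]
Unfold 5 (reflect across h@4): 64 holes -> [(0, 1), (0, 2), (0, 5), (0, 6), (0, 9), (0, 10), (0, 13), (0, 14), (1, 1), (1, 2), (1, 5), (1, 6), (1, 9), (1, 10), (1, 13), (1, 14), (2, 1), (2, 2), (2, 5), (2, 6), (2, 9), (2, 10), (2, 13), (2, 14), (3, 1), (3, 2), (3, 5), (3, 6), (3, 9), (3, 10), (3, 13), (3, 14), (4, 1), (4, 2), (4, 5), (4, 6), (4, 9), (4, 10), (4, 13), (4, 14), (5, 1), (5, 2), (5, 5), (5, 6), (5, 9), (5, 10), (5, 13), (5, 14), (6, 1), (6, 2), (6, 5), (6, 6), (6, 9), (6, 10), (6, 13), (6, 14), (7, 1), (7, 2), (7, 5), (7, 6), (7, 9), (7, 10), (7, 13), (7, 14)]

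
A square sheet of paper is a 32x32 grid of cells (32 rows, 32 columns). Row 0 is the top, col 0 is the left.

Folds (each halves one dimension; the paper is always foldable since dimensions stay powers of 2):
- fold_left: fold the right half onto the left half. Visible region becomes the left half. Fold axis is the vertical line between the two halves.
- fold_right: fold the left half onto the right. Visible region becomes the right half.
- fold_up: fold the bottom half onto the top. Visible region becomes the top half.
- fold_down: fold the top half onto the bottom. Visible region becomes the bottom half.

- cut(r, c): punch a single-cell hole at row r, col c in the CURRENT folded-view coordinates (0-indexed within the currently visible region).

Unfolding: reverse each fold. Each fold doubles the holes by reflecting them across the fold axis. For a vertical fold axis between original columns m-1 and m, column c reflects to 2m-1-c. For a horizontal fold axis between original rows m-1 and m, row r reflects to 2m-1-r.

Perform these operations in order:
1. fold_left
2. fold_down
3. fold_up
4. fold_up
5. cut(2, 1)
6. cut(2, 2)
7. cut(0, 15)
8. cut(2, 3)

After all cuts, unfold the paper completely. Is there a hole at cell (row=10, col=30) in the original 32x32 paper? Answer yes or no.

Op 1 fold_left: fold axis v@16; visible region now rows[0,32) x cols[0,16) = 32x16
Op 2 fold_down: fold axis h@16; visible region now rows[16,32) x cols[0,16) = 16x16
Op 3 fold_up: fold axis h@24; visible region now rows[16,24) x cols[0,16) = 8x16
Op 4 fold_up: fold axis h@20; visible region now rows[16,20) x cols[0,16) = 4x16
Op 5 cut(2, 1): punch at orig (18,1); cuts so far [(18, 1)]; region rows[16,20) x cols[0,16) = 4x16
Op 6 cut(2, 2): punch at orig (18,2); cuts so far [(18, 1), (18, 2)]; region rows[16,20) x cols[0,16) = 4x16
Op 7 cut(0, 15): punch at orig (16,15); cuts so far [(16, 15), (18, 1), (18, 2)]; region rows[16,20) x cols[0,16) = 4x16
Op 8 cut(2, 3): punch at orig (18,3); cuts so far [(16, 15), (18, 1), (18, 2), (18, 3)]; region rows[16,20) x cols[0,16) = 4x16
Unfold 1 (reflect across h@20): 8 holes -> [(16, 15), (18, 1), (18, 2), (18, 3), (21, 1), (21, 2), (21, 3), (23, 15)]
Unfold 2 (reflect across h@24): 16 holes -> [(16, 15), (18, 1), (18, 2), (18, 3), (21, 1), (21, 2), (21, 3), (23, 15), (24, 15), (26, 1), (26, 2), (26, 3), (29, 1), (29, 2), (29, 3), (31, 15)]
Unfold 3 (reflect across h@16): 32 holes -> [(0, 15), (2, 1), (2, 2), (2, 3), (5, 1), (5, 2), (5, 3), (7, 15), (8, 15), (10, 1), (10, 2), (10, 3), (13, 1), (13, 2), (13, 3), (15, 15), (16, 15), (18, 1), (18, 2), (18, 3), (21, 1), (21, 2), (21, 3), (23, 15), (24, 15), (26, 1), (26, 2), (26, 3), (29, 1), (29, 2), (29, 3), (31, 15)]
Unfold 4 (reflect across v@16): 64 holes -> [(0, 15), (0, 16), (2, 1), (2, 2), (2, 3), (2, 28), (2, 29), (2, 30), (5, 1), (5, 2), (5, 3), (5, 28), (5, 29), (5, 30), (7, 15), (7, 16), (8, 15), (8, 16), (10, 1), (10, 2), (10, 3), (10, 28), (10, 29), (10, 30), (13, 1), (13, 2), (13, 3), (13, 28), (13, 29), (13, 30), (15, 15), (15, 16), (16, 15), (16, 16), (18, 1), (18, 2), (18, 3), (18, 28), (18, 29), (18, 30), (21, 1), (21, 2), (21, 3), (21, 28), (21, 29), (21, 30), (23, 15), (23, 16), (24, 15), (24, 16), (26, 1), (26, 2), (26, 3), (26, 28), (26, 29), (26, 30), (29, 1), (29, 2), (29, 3), (29, 28), (29, 29), (29, 30), (31, 15), (31, 16)]
Holes: [(0, 15), (0, 16), (2, 1), (2, 2), (2, 3), (2, 28), (2, 29), (2, 30), (5, 1), (5, 2), (5, 3), (5, 28), (5, 29), (5, 30), (7, 15), (7, 16), (8, 15), (8, 16), (10, 1), (10, 2), (10, 3), (10, 28), (10, 29), (10, 30), (13, 1), (13, 2), (13, 3), (13, 28), (13, 29), (13, 30), (15, 15), (15, 16), (16, 15), (16, 16), (18, 1), (18, 2), (18, 3), (18, 28), (18, 29), (18, 30), (21, 1), (21, 2), (21, 3), (21, 28), (21, 29), (21, 30), (23, 15), (23, 16), (24, 15), (24, 16), (26, 1), (26, 2), (26, 3), (26, 28), (26, 29), (26, 30), (29, 1), (29, 2), (29, 3), (29, 28), (29, 29), (29, 30), (31, 15), (31, 16)]

Answer: yes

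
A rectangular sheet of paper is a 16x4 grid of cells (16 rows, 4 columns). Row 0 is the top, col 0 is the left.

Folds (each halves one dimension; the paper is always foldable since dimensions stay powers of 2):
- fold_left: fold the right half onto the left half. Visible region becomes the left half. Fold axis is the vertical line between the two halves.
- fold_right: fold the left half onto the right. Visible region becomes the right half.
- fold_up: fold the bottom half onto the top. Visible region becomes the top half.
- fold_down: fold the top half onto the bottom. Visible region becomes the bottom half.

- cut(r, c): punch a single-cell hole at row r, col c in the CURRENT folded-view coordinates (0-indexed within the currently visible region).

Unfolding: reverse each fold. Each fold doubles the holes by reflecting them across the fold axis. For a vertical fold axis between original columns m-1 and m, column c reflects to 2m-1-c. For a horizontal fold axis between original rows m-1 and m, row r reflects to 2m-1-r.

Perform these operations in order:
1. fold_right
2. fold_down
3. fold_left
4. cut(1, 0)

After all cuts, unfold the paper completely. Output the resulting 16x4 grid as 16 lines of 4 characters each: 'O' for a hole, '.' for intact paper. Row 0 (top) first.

Answer: ....
....
....
....
....
....
OOOO
....
....
OOOO
....
....
....
....
....
....

Derivation:
Op 1 fold_right: fold axis v@2; visible region now rows[0,16) x cols[2,4) = 16x2
Op 2 fold_down: fold axis h@8; visible region now rows[8,16) x cols[2,4) = 8x2
Op 3 fold_left: fold axis v@3; visible region now rows[8,16) x cols[2,3) = 8x1
Op 4 cut(1, 0): punch at orig (9,2); cuts so far [(9, 2)]; region rows[8,16) x cols[2,3) = 8x1
Unfold 1 (reflect across v@3): 2 holes -> [(9, 2), (9, 3)]
Unfold 2 (reflect across h@8): 4 holes -> [(6, 2), (6, 3), (9, 2), (9, 3)]
Unfold 3 (reflect across v@2): 8 holes -> [(6, 0), (6, 1), (6, 2), (6, 3), (9, 0), (9, 1), (9, 2), (9, 3)]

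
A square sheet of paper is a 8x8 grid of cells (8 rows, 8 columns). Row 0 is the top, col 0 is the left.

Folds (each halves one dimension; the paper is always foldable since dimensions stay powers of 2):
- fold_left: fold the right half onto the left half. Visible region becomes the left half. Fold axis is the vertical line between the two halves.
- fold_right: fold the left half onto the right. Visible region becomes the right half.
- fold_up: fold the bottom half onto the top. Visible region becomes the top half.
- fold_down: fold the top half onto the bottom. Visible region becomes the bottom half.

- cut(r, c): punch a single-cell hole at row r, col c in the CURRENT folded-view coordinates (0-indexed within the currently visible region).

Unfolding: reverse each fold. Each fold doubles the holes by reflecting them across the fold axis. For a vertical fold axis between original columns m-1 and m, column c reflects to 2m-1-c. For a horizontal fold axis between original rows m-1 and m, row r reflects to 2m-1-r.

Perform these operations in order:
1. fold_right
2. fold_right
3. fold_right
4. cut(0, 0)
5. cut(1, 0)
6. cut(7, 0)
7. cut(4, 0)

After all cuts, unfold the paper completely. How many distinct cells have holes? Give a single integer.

Op 1 fold_right: fold axis v@4; visible region now rows[0,8) x cols[4,8) = 8x4
Op 2 fold_right: fold axis v@6; visible region now rows[0,8) x cols[6,8) = 8x2
Op 3 fold_right: fold axis v@7; visible region now rows[0,8) x cols[7,8) = 8x1
Op 4 cut(0, 0): punch at orig (0,7); cuts so far [(0, 7)]; region rows[0,8) x cols[7,8) = 8x1
Op 5 cut(1, 0): punch at orig (1,7); cuts so far [(0, 7), (1, 7)]; region rows[0,8) x cols[7,8) = 8x1
Op 6 cut(7, 0): punch at orig (7,7); cuts so far [(0, 7), (1, 7), (7, 7)]; region rows[0,8) x cols[7,8) = 8x1
Op 7 cut(4, 0): punch at orig (4,7); cuts so far [(0, 7), (1, 7), (4, 7), (7, 7)]; region rows[0,8) x cols[7,8) = 8x1
Unfold 1 (reflect across v@7): 8 holes -> [(0, 6), (0, 7), (1, 6), (1, 7), (4, 6), (4, 7), (7, 6), (7, 7)]
Unfold 2 (reflect across v@6): 16 holes -> [(0, 4), (0, 5), (0, 6), (0, 7), (1, 4), (1, 5), (1, 6), (1, 7), (4, 4), (4, 5), (4, 6), (4, 7), (7, 4), (7, 5), (7, 6), (7, 7)]
Unfold 3 (reflect across v@4): 32 holes -> [(0, 0), (0, 1), (0, 2), (0, 3), (0, 4), (0, 5), (0, 6), (0, 7), (1, 0), (1, 1), (1, 2), (1, 3), (1, 4), (1, 5), (1, 6), (1, 7), (4, 0), (4, 1), (4, 2), (4, 3), (4, 4), (4, 5), (4, 6), (4, 7), (7, 0), (7, 1), (7, 2), (7, 3), (7, 4), (7, 5), (7, 6), (7, 7)]

Answer: 32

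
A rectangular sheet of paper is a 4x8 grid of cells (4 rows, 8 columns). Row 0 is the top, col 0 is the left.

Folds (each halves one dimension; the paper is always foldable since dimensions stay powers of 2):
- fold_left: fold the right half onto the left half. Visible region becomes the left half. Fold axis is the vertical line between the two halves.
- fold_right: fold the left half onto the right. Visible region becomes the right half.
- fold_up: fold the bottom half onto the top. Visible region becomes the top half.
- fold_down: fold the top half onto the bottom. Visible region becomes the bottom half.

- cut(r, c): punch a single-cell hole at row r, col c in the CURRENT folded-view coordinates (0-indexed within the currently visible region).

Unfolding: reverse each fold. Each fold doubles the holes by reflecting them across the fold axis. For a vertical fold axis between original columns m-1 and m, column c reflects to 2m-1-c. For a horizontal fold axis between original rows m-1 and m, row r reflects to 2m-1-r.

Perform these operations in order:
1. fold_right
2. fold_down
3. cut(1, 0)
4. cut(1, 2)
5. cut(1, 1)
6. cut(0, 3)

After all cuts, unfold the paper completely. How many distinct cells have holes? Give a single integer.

Op 1 fold_right: fold axis v@4; visible region now rows[0,4) x cols[4,8) = 4x4
Op 2 fold_down: fold axis h@2; visible region now rows[2,4) x cols[4,8) = 2x4
Op 3 cut(1, 0): punch at orig (3,4); cuts so far [(3, 4)]; region rows[2,4) x cols[4,8) = 2x4
Op 4 cut(1, 2): punch at orig (3,6); cuts so far [(3, 4), (3, 6)]; region rows[2,4) x cols[4,8) = 2x4
Op 5 cut(1, 1): punch at orig (3,5); cuts so far [(3, 4), (3, 5), (3, 6)]; region rows[2,4) x cols[4,8) = 2x4
Op 6 cut(0, 3): punch at orig (2,7); cuts so far [(2, 7), (3, 4), (3, 5), (3, 6)]; region rows[2,4) x cols[4,8) = 2x4
Unfold 1 (reflect across h@2): 8 holes -> [(0, 4), (0, 5), (0, 6), (1, 7), (2, 7), (3, 4), (3, 5), (3, 6)]
Unfold 2 (reflect across v@4): 16 holes -> [(0, 1), (0, 2), (0, 3), (0, 4), (0, 5), (0, 6), (1, 0), (1, 7), (2, 0), (2, 7), (3, 1), (3, 2), (3, 3), (3, 4), (3, 5), (3, 6)]

Answer: 16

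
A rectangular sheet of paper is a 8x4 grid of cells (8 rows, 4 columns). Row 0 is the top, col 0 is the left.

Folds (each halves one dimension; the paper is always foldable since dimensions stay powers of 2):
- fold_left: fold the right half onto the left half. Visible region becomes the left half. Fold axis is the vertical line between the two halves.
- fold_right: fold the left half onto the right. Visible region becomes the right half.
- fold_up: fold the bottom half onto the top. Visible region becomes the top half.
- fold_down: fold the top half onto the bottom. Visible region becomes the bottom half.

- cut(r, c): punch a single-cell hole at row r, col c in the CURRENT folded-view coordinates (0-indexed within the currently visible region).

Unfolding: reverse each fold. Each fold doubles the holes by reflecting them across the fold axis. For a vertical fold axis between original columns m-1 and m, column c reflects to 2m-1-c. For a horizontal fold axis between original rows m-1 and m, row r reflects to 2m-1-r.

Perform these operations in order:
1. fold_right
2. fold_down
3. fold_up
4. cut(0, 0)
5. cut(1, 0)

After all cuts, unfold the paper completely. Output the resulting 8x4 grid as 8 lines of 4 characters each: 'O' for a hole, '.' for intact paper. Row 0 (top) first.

Answer: .OO.
.OO.
.OO.
.OO.
.OO.
.OO.
.OO.
.OO.

Derivation:
Op 1 fold_right: fold axis v@2; visible region now rows[0,8) x cols[2,4) = 8x2
Op 2 fold_down: fold axis h@4; visible region now rows[4,8) x cols[2,4) = 4x2
Op 3 fold_up: fold axis h@6; visible region now rows[4,6) x cols[2,4) = 2x2
Op 4 cut(0, 0): punch at orig (4,2); cuts so far [(4, 2)]; region rows[4,6) x cols[2,4) = 2x2
Op 5 cut(1, 0): punch at orig (5,2); cuts so far [(4, 2), (5, 2)]; region rows[4,6) x cols[2,4) = 2x2
Unfold 1 (reflect across h@6): 4 holes -> [(4, 2), (5, 2), (6, 2), (7, 2)]
Unfold 2 (reflect across h@4): 8 holes -> [(0, 2), (1, 2), (2, 2), (3, 2), (4, 2), (5, 2), (6, 2), (7, 2)]
Unfold 3 (reflect across v@2): 16 holes -> [(0, 1), (0, 2), (1, 1), (1, 2), (2, 1), (2, 2), (3, 1), (3, 2), (4, 1), (4, 2), (5, 1), (5, 2), (6, 1), (6, 2), (7, 1), (7, 2)]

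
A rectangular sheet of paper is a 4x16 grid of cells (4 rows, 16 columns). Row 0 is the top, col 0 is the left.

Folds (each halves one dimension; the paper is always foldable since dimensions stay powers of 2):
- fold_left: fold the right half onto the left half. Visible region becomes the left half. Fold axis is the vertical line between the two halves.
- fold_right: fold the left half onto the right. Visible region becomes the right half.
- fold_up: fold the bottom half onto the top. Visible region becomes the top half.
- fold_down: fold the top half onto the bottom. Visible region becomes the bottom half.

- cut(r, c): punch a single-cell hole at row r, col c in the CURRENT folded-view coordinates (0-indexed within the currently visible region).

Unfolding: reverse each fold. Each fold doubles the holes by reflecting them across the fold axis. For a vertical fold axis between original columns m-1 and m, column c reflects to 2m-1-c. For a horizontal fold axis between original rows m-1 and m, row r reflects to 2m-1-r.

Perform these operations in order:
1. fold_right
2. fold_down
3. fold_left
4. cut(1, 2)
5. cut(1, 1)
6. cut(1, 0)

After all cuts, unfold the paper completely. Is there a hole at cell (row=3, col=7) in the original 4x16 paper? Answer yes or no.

Answer: yes

Derivation:
Op 1 fold_right: fold axis v@8; visible region now rows[0,4) x cols[8,16) = 4x8
Op 2 fold_down: fold axis h@2; visible region now rows[2,4) x cols[8,16) = 2x8
Op 3 fold_left: fold axis v@12; visible region now rows[2,4) x cols[8,12) = 2x4
Op 4 cut(1, 2): punch at orig (3,10); cuts so far [(3, 10)]; region rows[2,4) x cols[8,12) = 2x4
Op 5 cut(1, 1): punch at orig (3,9); cuts so far [(3, 9), (3, 10)]; region rows[2,4) x cols[8,12) = 2x4
Op 6 cut(1, 0): punch at orig (3,8); cuts so far [(3, 8), (3, 9), (3, 10)]; region rows[2,4) x cols[8,12) = 2x4
Unfold 1 (reflect across v@12): 6 holes -> [(3, 8), (3, 9), (3, 10), (3, 13), (3, 14), (3, 15)]
Unfold 2 (reflect across h@2): 12 holes -> [(0, 8), (0, 9), (0, 10), (0, 13), (0, 14), (0, 15), (3, 8), (3, 9), (3, 10), (3, 13), (3, 14), (3, 15)]
Unfold 3 (reflect across v@8): 24 holes -> [(0, 0), (0, 1), (0, 2), (0, 5), (0, 6), (0, 7), (0, 8), (0, 9), (0, 10), (0, 13), (0, 14), (0, 15), (3, 0), (3, 1), (3, 2), (3, 5), (3, 6), (3, 7), (3, 8), (3, 9), (3, 10), (3, 13), (3, 14), (3, 15)]
Holes: [(0, 0), (0, 1), (0, 2), (0, 5), (0, 6), (0, 7), (0, 8), (0, 9), (0, 10), (0, 13), (0, 14), (0, 15), (3, 0), (3, 1), (3, 2), (3, 5), (3, 6), (3, 7), (3, 8), (3, 9), (3, 10), (3, 13), (3, 14), (3, 15)]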